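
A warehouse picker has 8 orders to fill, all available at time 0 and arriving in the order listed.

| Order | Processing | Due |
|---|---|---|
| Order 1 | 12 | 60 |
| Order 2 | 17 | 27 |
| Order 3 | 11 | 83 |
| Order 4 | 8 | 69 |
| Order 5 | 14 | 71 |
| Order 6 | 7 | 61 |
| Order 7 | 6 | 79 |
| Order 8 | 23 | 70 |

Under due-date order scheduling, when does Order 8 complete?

67

EDD (increasing due date): Order 2 Order 1 Order 6 Order 4 Order 8 Order 5 Order 7 Order 3.
Order 2: 0→17
Order 1: 17→29
Order 6: 29→36
Order 4: 36→44
Order 8: 44→67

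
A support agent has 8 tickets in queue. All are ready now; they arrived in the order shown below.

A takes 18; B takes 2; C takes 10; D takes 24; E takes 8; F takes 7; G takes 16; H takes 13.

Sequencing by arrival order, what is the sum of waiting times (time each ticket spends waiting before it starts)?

FIFO (arrival order): A B C D E F G H.
A: waits 0, runs 0→18
B: waits 18, runs 18→20
C: waits 20, runs 20→30
D: waits 30, runs 30→54
E: waits 54, runs 54→62
F: waits 62, runs 62→69
G: waits 69, runs 69→85
H: waits 85, runs 85→98
Sum = 0+18+20+30+54+62+69+85 = 338.

338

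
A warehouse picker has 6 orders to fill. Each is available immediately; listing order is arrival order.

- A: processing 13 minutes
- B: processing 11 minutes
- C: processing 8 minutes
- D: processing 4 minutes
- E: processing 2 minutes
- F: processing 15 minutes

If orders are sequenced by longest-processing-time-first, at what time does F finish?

15

LPT (decreasing processing time): F A B C D E.
F: 0→15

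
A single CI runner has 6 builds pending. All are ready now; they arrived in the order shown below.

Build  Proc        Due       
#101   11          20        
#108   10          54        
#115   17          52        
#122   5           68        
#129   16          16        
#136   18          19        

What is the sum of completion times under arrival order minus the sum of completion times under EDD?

FIFO (arrival order): #101 #108 #115 #122 #129 #136.
#101: 0→11
#108: 11→21
#115: 21→38
#122: 38→43
#129: 43→59
#136: 59→77
Sum = 11+21+38+43+59+77 = 249.
EDD (increasing due date): #129 #136 #101 #115 #108 #122.
#129: 0→16
#136: 16→34
#101: 34→45
#115: 45→62
#108: 62→72
#122: 72→77
Sum = 16+34+45+62+72+77 = 306.
Difference = 249 − 306 = -57.

-57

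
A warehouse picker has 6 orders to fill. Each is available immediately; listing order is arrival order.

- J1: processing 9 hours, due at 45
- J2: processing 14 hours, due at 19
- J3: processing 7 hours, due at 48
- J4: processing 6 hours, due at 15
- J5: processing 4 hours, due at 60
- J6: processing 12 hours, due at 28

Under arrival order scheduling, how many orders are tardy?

3

FIFO (arrival order): J1 J2 J3 J4 J5 J6.
J1: 0→9, due 45, tardiness 0
J2: 9→23, due 19, tardiness 4
J3: 23→30, due 48, tardiness 0
J4: 30→36, due 15, tardiness 21
J5: 36→40, due 60, tardiness 0
J6: 40→52, due 28, tardiness 24
Late orders: 3.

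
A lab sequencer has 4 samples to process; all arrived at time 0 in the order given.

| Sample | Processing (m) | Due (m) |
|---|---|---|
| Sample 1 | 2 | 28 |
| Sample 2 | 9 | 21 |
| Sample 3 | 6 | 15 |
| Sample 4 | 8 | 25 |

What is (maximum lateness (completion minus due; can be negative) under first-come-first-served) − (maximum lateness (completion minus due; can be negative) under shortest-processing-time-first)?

FIFO (arrival order): Sample 1 Sample 2 Sample 3 Sample 4.
Sample 1: 0→2, due 28, lateness -26
Sample 2: 2→11, due 21, lateness -10
Sample 3: 11→17, due 15, lateness 2
Sample 4: 17→25, due 25, lateness 0
Maximum = 2.
SPT (increasing processing time): Sample 1 Sample 3 Sample 4 Sample 2.
Sample 1: 0→2, due 28, lateness -26
Sample 3: 2→8, due 15, lateness -7
Sample 4: 8→16, due 25, lateness -9
Sample 2: 16→25, due 21, lateness 4
Maximum = 4.
Difference = 2 − 4 = -2.

-2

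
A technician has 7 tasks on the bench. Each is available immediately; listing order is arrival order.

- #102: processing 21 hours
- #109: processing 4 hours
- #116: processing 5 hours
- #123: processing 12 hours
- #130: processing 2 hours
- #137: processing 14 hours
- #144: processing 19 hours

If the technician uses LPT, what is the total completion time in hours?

404

LPT (decreasing processing time): #102 #144 #137 #123 #116 #109 #130.
#102: 0→21
#144: 21→40
#137: 40→54
#123: 54→66
#116: 66→71
#109: 71→75
#130: 75→77
Sum = 21+40+54+66+71+75+77 = 404.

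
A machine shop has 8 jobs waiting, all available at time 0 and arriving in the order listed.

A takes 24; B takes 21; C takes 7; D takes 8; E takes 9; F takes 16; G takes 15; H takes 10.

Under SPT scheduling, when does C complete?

7

SPT (increasing processing time): C D E H G F B A.
C: 0→7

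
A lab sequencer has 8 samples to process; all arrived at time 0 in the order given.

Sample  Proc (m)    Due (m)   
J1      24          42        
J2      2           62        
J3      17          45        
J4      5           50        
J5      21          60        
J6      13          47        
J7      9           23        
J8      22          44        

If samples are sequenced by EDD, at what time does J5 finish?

111

EDD (increasing due date): J7 J1 J8 J3 J6 J4 J5 J2.
J7: 0→9
J1: 9→33
J8: 33→55
J3: 55→72
J6: 72→85
J4: 85→90
J5: 90→111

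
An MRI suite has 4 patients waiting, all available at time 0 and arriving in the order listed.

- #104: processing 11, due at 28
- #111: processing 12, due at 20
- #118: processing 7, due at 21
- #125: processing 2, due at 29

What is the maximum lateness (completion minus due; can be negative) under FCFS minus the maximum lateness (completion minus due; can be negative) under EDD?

6

FIFO (arrival order): #104 #111 #118 #125.
#104: 0→11, due 28, lateness -17
#111: 11→23, due 20, lateness 3
#118: 23→30, due 21, lateness 9
#125: 30→32, due 29, lateness 3
Maximum = 9.
EDD (increasing due date): #111 #118 #104 #125.
#111: 0→12, due 20, lateness -8
#118: 12→19, due 21, lateness -2
#104: 19→30, due 28, lateness 2
#125: 30→32, due 29, lateness 3
Maximum = 3.
Difference = 9 − 3 = 6.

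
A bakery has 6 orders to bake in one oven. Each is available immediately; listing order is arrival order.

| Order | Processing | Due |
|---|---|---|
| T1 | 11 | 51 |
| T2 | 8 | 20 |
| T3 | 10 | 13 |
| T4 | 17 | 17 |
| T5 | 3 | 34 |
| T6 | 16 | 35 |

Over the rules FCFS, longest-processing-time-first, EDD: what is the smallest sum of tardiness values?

62

FIFO (arrival order): T1 T2 T3 T4 T5 T6.
T1: 0→11, due 51, tardiness 0
T2: 11→19, due 20, tardiness 0
T3: 19→29, due 13, tardiness 16
T4: 29→46, due 17, tardiness 29
T5: 46→49, due 34, tardiness 15
T6: 49→65, due 35, tardiness 30
Sum = 0+0+16+29+15+30 = 90.
LPT (decreasing processing time): T4 T6 T1 T3 T2 T5.
T4: 0→17, due 17, tardiness 0
T6: 17→33, due 35, tardiness 0
T1: 33→44, due 51, tardiness 0
T3: 44→54, due 13, tardiness 41
T2: 54→62, due 20, tardiness 42
T5: 62→65, due 34, tardiness 31
Sum = 0+0+0+41+42+31 = 114.
EDD (increasing due date): T3 T4 T2 T5 T6 T1.
T3: 0→10, due 13, tardiness 0
T4: 10→27, due 17, tardiness 10
T2: 27→35, due 20, tardiness 15
T5: 35→38, due 34, tardiness 4
T6: 38→54, due 35, tardiness 19
T1: 54→65, due 51, tardiness 14
Sum = 0+10+15+4+19+14 = 62.
FIFO 90, LPT 114, EDD 62 → minimum 62.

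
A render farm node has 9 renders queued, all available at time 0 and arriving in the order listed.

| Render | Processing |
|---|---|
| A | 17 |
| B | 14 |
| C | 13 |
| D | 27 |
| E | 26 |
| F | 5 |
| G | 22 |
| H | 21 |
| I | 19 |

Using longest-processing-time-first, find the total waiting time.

803

LPT (decreasing processing time): D E G H I A B C F.
D: waits 0, runs 0→27
E: waits 27, runs 27→53
G: waits 53, runs 53→75
H: waits 75, runs 75→96
I: waits 96, runs 96→115
A: waits 115, runs 115→132
B: waits 132, runs 132→146
C: waits 146, runs 146→159
F: waits 159, runs 159→164
Sum = 0+27+53+75+96+115+132+146+159 = 803.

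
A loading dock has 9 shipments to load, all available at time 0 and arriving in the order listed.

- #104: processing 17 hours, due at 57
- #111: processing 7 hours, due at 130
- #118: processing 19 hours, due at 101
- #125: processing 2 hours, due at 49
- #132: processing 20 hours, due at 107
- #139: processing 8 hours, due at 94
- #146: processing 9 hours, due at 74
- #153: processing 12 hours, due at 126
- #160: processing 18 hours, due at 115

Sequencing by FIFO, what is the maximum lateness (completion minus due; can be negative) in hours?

FIFO (arrival order): #104 #111 #118 #125 #132 #139 #146 #153 #160.
#104: 0→17, due 57, lateness -40
#111: 17→24, due 130, lateness -106
#118: 24→43, due 101, lateness -58
#125: 43→45, due 49, lateness -4
#132: 45→65, due 107, lateness -42
#139: 65→73, due 94, lateness -21
#146: 73→82, due 74, lateness 8
#153: 82→94, due 126, lateness -32
#160: 94→112, due 115, lateness -3
Maximum = 8.

8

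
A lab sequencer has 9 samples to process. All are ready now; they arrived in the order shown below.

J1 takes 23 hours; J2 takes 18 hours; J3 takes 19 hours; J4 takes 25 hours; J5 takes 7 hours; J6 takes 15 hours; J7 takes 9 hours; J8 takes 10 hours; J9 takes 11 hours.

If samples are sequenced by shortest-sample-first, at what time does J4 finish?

SPT (increasing processing time): J5 J7 J8 J9 J6 J2 J3 J1 J4.
J5: 0→7
J7: 7→16
J8: 16→26
J9: 26→37
J6: 37→52
J2: 52→70
J3: 70→89
J1: 89→112
J4: 112→137

137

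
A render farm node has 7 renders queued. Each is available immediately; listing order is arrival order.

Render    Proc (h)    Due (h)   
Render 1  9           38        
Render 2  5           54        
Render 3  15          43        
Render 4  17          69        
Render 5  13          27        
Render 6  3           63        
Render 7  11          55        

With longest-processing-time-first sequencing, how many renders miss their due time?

5

LPT (decreasing processing time): Render 4 Render 3 Render 5 Render 7 Render 1 Render 2 Render 6.
Render 4: 0→17, due 69, tardiness 0
Render 3: 17→32, due 43, tardiness 0
Render 5: 32→45, due 27, tardiness 18
Render 7: 45→56, due 55, tardiness 1
Render 1: 56→65, due 38, tardiness 27
Render 2: 65→70, due 54, tardiness 16
Render 6: 70→73, due 63, tardiness 10
Late renders: 5.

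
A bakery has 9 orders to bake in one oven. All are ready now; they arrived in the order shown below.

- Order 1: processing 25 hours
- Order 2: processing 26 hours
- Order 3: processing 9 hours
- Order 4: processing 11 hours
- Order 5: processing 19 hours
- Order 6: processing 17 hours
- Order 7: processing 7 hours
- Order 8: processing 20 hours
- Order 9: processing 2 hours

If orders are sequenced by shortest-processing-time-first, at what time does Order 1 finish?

SPT (increasing processing time): Order 9 Order 7 Order 3 Order 4 Order 6 Order 5 Order 8 Order 1 Order 2.
Order 9: 0→2
Order 7: 2→9
Order 3: 9→18
Order 4: 18→29
Order 6: 29→46
Order 5: 46→65
Order 8: 65→85
Order 1: 85→110

110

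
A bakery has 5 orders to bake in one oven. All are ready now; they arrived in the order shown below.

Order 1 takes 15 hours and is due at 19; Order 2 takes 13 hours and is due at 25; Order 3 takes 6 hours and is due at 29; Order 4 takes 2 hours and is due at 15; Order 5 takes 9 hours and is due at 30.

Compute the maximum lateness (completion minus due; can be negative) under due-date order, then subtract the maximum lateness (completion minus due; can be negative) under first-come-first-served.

-6

EDD (increasing due date): Order 4 Order 1 Order 2 Order 3 Order 5.
Order 4: 0→2, due 15, lateness -13
Order 1: 2→17, due 19, lateness -2
Order 2: 17→30, due 25, lateness 5
Order 3: 30→36, due 29, lateness 7
Order 5: 36→45, due 30, lateness 15
Maximum = 15.
FIFO (arrival order): Order 1 Order 2 Order 3 Order 4 Order 5.
Order 1: 0→15, due 19, lateness -4
Order 2: 15→28, due 25, lateness 3
Order 3: 28→34, due 29, lateness 5
Order 4: 34→36, due 15, lateness 21
Order 5: 36→45, due 30, lateness 15
Maximum = 21.
Difference = 15 − 21 = -6.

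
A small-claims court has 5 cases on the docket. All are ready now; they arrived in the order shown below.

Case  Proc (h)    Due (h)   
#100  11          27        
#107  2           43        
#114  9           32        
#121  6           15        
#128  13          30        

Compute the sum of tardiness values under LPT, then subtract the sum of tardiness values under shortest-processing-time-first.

LPT (decreasing processing time): #128 #100 #114 #121 #107.
#128: 0→13, due 30, tardiness 0
#100: 13→24, due 27, tardiness 0
#114: 24→33, due 32, tardiness 1
#121: 33→39, due 15, tardiness 24
#107: 39→41, due 43, tardiness 0
Sum = 0+0+1+24+0 = 25.
SPT (increasing processing time): #107 #121 #114 #100 #128.
#107: 0→2, due 43, tardiness 0
#121: 2→8, due 15, tardiness 0
#114: 8→17, due 32, tardiness 0
#100: 17→28, due 27, tardiness 1
#128: 28→41, due 30, tardiness 11
Sum = 0+0+0+1+11 = 12.
Difference = 25 − 12 = 13.

13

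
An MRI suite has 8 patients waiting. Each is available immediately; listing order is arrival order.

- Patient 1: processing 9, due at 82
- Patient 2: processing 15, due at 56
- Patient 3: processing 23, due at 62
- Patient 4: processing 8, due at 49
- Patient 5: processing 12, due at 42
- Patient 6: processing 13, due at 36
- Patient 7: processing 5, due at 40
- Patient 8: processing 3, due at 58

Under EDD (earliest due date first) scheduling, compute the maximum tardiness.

17

EDD (increasing due date): Patient 6 Patient 7 Patient 5 Patient 4 Patient 2 Patient 8 Patient 3 Patient 1.
Patient 6: 0→13, due 36, tardiness 0
Patient 7: 13→18, due 40, tardiness 0
Patient 5: 18→30, due 42, tardiness 0
Patient 4: 30→38, due 49, tardiness 0
Patient 2: 38→53, due 56, tardiness 0
Patient 8: 53→56, due 58, tardiness 0
Patient 3: 56→79, due 62, tardiness 17
Patient 1: 79→88, due 82, tardiness 6
Maximum = 17.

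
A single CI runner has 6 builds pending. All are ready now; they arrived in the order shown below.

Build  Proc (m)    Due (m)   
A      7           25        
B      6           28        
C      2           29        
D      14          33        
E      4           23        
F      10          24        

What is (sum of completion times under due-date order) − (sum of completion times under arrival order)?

-2

EDD (increasing due date): E F A B C D.
E: 0→4
F: 4→14
A: 14→21
B: 21→27
C: 27→29
D: 29→43
Sum = 4+14+21+27+29+43 = 138.
FIFO (arrival order): A B C D E F.
A: 0→7
B: 7→13
C: 13→15
D: 15→29
E: 29→33
F: 33→43
Sum = 7+13+15+29+33+43 = 140.
Difference = 138 − 140 = -2.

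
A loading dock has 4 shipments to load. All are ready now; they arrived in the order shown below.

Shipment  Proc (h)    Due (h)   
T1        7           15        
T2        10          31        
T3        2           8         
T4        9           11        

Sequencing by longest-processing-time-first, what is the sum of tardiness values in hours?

LPT (decreasing processing time): T2 T4 T1 T3.
T2: 0→10, due 31, tardiness 0
T4: 10→19, due 11, tardiness 8
T1: 19→26, due 15, tardiness 11
T3: 26→28, due 8, tardiness 20
Sum = 0+8+11+20 = 39.

39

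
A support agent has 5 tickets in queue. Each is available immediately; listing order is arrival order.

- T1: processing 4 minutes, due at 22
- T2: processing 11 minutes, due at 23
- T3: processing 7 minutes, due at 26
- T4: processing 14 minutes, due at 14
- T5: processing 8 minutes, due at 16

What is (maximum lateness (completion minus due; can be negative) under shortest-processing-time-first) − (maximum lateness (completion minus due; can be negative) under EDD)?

12

SPT (increasing processing time): T1 T3 T5 T2 T4.
T1: 0→4, due 22, lateness -18
T3: 4→11, due 26, lateness -15
T5: 11→19, due 16, lateness 3
T2: 19→30, due 23, lateness 7
T4: 30→44, due 14, lateness 30
Maximum = 30.
EDD (increasing due date): T4 T5 T1 T2 T3.
T4: 0→14, due 14, lateness 0
T5: 14→22, due 16, lateness 6
T1: 22→26, due 22, lateness 4
T2: 26→37, due 23, lateness 14
T3: 37→44, due 26, lateness 18
Maximum = 18.
Difference = 30 − 18 = 12.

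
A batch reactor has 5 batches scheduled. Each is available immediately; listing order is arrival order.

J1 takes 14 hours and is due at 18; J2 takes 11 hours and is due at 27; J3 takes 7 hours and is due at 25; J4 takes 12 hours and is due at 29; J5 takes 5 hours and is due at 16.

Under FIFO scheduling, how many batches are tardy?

FIFO (arrival order): J1 J2 J3 J4 J5.
J1: 0→14, due 18, tardiness 0
J2: 14→25, due 27, tardiness 0
J3: 25→32, due 25, tardiness 7
J4: 32→44, due 29, tardiness 15
J5: 44→49, due 16, tardiness 33
Late batches: 3.

3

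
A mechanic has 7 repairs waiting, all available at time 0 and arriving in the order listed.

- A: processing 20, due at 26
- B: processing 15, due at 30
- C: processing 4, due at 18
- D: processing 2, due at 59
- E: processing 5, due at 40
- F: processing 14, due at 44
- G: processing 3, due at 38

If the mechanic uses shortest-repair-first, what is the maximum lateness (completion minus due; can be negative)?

SPT (increasing processing time): D G C E F B A.
D: 0→2, due 59, lateness -57
G: 2→5, due 38, lateness -33
C: 5→9, due 18, lateness -9
E: 9→14, due 40, lateness -26
F: 14→28, due 44, lateness -16
B: 28→43, due 30, lateness 13
A: 43→63, due 26, lateness 37
Maximum = 37.

37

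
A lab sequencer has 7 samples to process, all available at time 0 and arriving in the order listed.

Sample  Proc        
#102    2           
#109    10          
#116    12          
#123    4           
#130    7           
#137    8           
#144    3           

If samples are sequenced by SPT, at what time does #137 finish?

24

SPT (increasing processing time): #102 #144 #123 #130 #137 #109 #116.
#102: 0→2
#144: 2→5
#123: 5→9
#130: 9→16
#137: 16→24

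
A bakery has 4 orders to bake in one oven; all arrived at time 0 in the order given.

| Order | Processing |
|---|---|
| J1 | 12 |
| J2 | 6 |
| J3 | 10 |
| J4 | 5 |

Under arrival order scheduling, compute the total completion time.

FIFO (arrival order): J1 J2 J3 J4.
J1: 0→12
J2: 12→18
J3: 18→28
J4: 28→33
Sum = 12+18+28+33 = 91.

91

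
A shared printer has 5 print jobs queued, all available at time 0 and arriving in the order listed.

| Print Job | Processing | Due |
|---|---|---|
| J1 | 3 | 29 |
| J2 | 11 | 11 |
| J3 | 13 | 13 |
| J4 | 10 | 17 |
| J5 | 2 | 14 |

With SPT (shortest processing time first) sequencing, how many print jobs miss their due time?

2

SPT (increasing processing time): J5 J1 J4 J2 J3.
J5: 0→2, due 14, tardiness 0
J1: 2→5, due 29, tardiness 0
J4: 5→15, due 17, tardiness 0
J2: 15→26, due 11, tardiness 15
J3: 26→39, due 13, tardiness 26
Late print jobs: 2.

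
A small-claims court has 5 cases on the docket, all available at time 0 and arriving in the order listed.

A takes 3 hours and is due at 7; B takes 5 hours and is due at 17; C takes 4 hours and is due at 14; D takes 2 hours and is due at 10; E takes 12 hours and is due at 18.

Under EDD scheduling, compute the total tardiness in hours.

8

EDD (increasing due date): A D C B E.
A: 0→3, due 7, tardiness 0
D: 3→5, due 10, tardiness 0
C: 5→9, due 14, tardiness 0
B: 9→14, due 17, tardiness 0
E: 14→26, due 18, tardiness 8
Sum = 0+0+0+0+8 = 8.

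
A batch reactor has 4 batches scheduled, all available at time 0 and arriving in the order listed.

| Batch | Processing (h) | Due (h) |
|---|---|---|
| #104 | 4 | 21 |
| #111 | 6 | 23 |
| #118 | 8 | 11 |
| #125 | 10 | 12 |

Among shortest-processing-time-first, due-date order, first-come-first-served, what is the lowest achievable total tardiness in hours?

12

SPT (increasing processing time): #104 #111 #118 #125.
#104: 0→4, due 21, tardiness 0
#111: 4→10, due 23, tardiness 0
#118: 10→18, due 11, tardiness 7
#125: 18→28, due 12, tardiness 16
Sum = 0+0+7+16 = 23.
EDD (increasing due date): #118 #125 #104 #111.
#118: 0→8, due 11, tardiness 0
#125: 8→18, due 12, tardiness 6
#104: 18→22, due 21, tardiness 1
#111: 22→28, due 23, tardiness 5
Sum = 0+6+1+5 = 12.
FIFO (arrival order): #104 #111 #118 #125.
#104: 0→4, due 21, tardiness 0
#111: 4→10, due 23, tardiness 0
#118: 10→18, due 11, tardiness 7
#125: 18→28, due 12, tardiness 16
Sum = 0+0+7+16 = 23.
SPT 23, EDD 12, FIFO 23 → minimum 12.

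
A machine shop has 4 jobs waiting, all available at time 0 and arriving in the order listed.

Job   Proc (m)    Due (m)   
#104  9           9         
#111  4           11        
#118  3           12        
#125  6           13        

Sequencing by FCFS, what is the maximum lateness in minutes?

FIFO (arrival order): #104 #111 #118 #125.
#104: 0→9, due 9, lateness 0
#111: 9→13, due 11, lateness 2
#118: 13→16, due 12, lateness 4
#125: 16→22, due 13, lateness 9
Maximum = 9.

9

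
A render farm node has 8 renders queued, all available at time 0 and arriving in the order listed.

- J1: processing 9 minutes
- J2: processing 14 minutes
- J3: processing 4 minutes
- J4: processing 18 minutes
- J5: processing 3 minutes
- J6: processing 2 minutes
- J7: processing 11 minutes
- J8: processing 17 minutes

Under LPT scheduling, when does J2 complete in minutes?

49

LPT (decreasing processing time): J4 J8 J2 J7 J1 J3 J5 J6.
J4: 0→18
J8: 18→35
J2: 35→49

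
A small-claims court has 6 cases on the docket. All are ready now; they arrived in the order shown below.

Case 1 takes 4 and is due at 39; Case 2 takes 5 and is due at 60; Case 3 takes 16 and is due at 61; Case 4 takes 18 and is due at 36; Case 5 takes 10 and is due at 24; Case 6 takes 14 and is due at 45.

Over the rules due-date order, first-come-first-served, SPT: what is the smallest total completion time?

181

EDD (increasing due date): Case 5 Case 4 Case 1 Case 6 Case 2 Case 3.
Case 5: 0→10
Case 4: 10→28
Case 1: 28→32
Case 6: 32→46
Case 2: 46→51
Case 3: 51→67
Sum = 10+28+32+46+51+67 = 234.
FIFO (arrival order): Case 1 Case 2 Case 3 Case 4 Case 5 Case 6.
Case 1: 0→4
Case 2: 4→9
Case 3: 9→25
Case 4: 25→43
Case 5: 43→53
Case 6: 53→67
Sum = 4+9+25+43+53+67 = 201.
SPT (increasing processing time): Case 1 Case 2 Case 5 Case 6 Case 3 Case 4.
Case 1: 0→4
Case 2: 4→9
Case 5: 9→19
Case 6: 19→33
Case 3: 33→49
Case 4: 49→67
Sum = 4+9+19+33+49+67 = 181.
EDD 234, FIFO 201, SPT 181 → minimum 181.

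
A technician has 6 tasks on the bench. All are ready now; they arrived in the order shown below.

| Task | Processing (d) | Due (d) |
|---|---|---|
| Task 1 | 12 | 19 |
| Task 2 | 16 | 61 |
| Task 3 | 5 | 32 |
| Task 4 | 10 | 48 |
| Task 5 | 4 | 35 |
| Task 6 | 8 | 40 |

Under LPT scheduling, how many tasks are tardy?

LPT (decreasing processing time): Task 2 Task 1 Task 4 Task 6 Task 3 Task 5.
Task 2: 0→16, due 61, tardiness 0
Task 1: 16→28, due 19, tardiness 9
Task 4: 28→38, due 48, tardiness 0
Task 6: 38→46, due 40, tardiness 6
Task 3: 46→51, due 32, tardiness 19
Task 5: 51→55, due 35, tardiness 20
Late tasks: 4.

4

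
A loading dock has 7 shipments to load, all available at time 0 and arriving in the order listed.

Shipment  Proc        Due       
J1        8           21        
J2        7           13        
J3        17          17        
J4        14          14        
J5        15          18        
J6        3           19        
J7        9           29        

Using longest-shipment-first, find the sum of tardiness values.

225

LPT (decreasing processing time): J3 J5 J4 J7 J1 J2 J6.
J3: 0→17, due 17, tardiness 0
J5: 17→32, due 18, tardiness 14
J4: 32→46, due 14, tardiness 32
J7: 46→55, due 29, tardiness 26
J1: 55→63, due 21, tardiness 42
J2: 63→70, due 13, tardiness 57
J6: 70→73, due 19, tardiness 54
Sum = 0+14+32+26+42+57+54 = 225.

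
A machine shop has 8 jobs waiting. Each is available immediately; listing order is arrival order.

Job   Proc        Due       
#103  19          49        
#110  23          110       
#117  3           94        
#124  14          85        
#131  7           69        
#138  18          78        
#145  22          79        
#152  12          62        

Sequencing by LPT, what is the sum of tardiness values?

LPT (decreasing processing time): #110 #145 #103 #138 #124 #152 #131 #117.
#110: 0→23, due 110, tardiness 0
#145: 23→45, due 79, tardiness 0
#103: 45→64, due 49, tardiness 15
#138: 64→82, due 78, tardiness 4
#124: 82→96, due 85, tardiness 11
#152: 96→108, due 62, tardiness 46
#131: 108→115, due 69, tardiness 46
#117: 115→118, due 94, tardiness 24
Sum = 0+0+15+4+11+46+46+24 = 146.

146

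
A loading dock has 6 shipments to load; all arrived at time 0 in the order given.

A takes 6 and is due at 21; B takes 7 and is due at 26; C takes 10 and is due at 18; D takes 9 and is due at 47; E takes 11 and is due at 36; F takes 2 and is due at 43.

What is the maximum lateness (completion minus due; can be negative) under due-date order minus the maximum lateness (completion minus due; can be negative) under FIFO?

-9

EDD (increasing due date): C A B E F D.
C: 0→10, due 18, lateness -8
A: 10→16, due 21, lateness -5
B: 16→23, due 26, lateness -3
E: 23→34, due 36, lateness -2
F: 34→36, due 43, lateness -7
D: 36→45, due 47, lateness -2
Maximum = -2.
FIFO (arrival order): A B C D E F.
A: 0→6, due 21, lateness -15
B: 6→13, due 26, lateness -13
C: 13→23, due 18, lateness 5
D: 23→32, due 47, lateness -15
E: 32→43, due 36, lateness 7
F: 43→45, due 43, lateness 2
Maximum = 7.
Difference = -2 − 7 = -9.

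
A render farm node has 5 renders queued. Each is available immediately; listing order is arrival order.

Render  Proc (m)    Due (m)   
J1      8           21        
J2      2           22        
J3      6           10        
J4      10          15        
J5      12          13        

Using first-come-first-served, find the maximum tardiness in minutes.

FIFO (arrival order): J1 J2 J3 J4 J5.
J1: 0→8, due 21, tardiness 0
J2: 8→10, due 22, tardiness 0
J3: 10→16, due 10, tardiness 6
J4: 16→26, due 15, tardiness 11
J5: 26→38, due 13, tardiness 25
Maximum = 25.

25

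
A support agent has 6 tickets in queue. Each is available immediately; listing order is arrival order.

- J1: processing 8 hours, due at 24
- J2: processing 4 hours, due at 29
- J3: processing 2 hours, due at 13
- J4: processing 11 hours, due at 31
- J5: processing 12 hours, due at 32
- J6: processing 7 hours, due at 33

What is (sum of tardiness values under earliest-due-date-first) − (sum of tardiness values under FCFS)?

-1

EDD (increasing due date): J3 J1 J2 J4 J5 J6.
J3: 0→2, due 13, tardiness 0
J1: 2→10, due 24, tardiness 0
J2: 10→14, due 29, tardiness 0
J4: 14→25, due 31, tardiness 0
J5: 25→37, due 32, tardiness 5
J6: 37→44, due 33, tardiness 11
Sum = 0+0+0+0+5+11 = 16.
FIFO (arrival order): J1 J2 J3 J4 J5 J6.
J1: 0→8, due 24, tardiness 0
J2: 8→12, due 29, tardiness 0
J3: 12→14, due 13, tardiness 1
J4: 14→25, due 31, tardiness 0
J5: 25→37, due 32, tardiness 5
J6: 37→44, due 33, tardiness 11
Sum = 0+0+1+0+5+11 = 17.
Difference = 16 − 17 = -1.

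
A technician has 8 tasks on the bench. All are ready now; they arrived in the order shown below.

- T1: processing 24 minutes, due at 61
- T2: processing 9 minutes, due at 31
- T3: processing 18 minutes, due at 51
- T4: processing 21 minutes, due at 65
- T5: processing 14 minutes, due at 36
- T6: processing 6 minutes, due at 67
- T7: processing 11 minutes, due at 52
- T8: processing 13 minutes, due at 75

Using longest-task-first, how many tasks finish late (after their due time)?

6

LPT (decreasing processing time): T1 T4 T3 T5 T8 T7 T2 T6.
T1: 0→24, due 61, tardiness 0
T4: 24→45, due 65, tardiness 0
T3: 45→63, due 51, tardiness 12
T5: 63→77, due 36, tardiness 41
T8: 77→90, due 75, tardiness 15
T7: 90→101, due 52, tardiness 49
T2: 101→110, due 31, tardiness 79
T6: 110→116, due 67, tardiness 49
Late tasks: 6.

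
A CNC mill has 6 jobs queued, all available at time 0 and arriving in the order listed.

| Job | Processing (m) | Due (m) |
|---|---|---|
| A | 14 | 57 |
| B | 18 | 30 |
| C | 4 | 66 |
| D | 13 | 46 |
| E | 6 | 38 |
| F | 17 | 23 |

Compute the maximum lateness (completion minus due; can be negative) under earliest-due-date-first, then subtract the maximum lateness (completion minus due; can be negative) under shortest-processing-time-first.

EDD (increasing due date): F B E D A C.
F: 0→17, due 23, lateness -6
B: 17→35, due 30, lateness 5
E: 35→41, due 38, lateness 3
D: 41→54, due 46, lateness 8
A: 54→68, due 57, lateness 11
C: 68→72, due 66, lateness 6
Maximum = 11.
SPT (increasing processing time): C E D A F B.
C: 0→4, due 66, lateness -62
E: 4→10, due 38, lateness -28
D: 10→23, due 46, lateness -23
A: 23→37, due 57, lateness -20
F: 37→54, due 23, lateness 31
B: 54→72, due 30, lateness 42
Maximum = 42.
Difference = 11 − 42 = -31.

-31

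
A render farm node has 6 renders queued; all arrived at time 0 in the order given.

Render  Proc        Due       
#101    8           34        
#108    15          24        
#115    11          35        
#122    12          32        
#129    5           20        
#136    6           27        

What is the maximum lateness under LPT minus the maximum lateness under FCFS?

6

LPT (decreasing processing time): #108 #122 #115 #101 #136 #129.
#108: 0→15, due 24, lateness -9
#122: 15→27, due 32, lateness -5
#115: 27→38, due 35, lateness 3
#101: 38→46, due 34, lateness 12
#136: 46→52, due 27, lateness 25
#129: 52→57, due 20, lateness 37
Maximum = 37.
FIFO (arrival order): #101 #108 #115 #122 #129 #136.
#101: 0→8, due 34, lateness -26
#108: 8→23, due 24, lateness -1
#115: 23→34, due 35, lateness -1
#122: 34→46, due 32, lateness 14
#129: 46→51, due 20, lateness 31
#136: 51→57, due 27, lateness 30
Maximum = 31.
Difference = 37 − 31 = 6.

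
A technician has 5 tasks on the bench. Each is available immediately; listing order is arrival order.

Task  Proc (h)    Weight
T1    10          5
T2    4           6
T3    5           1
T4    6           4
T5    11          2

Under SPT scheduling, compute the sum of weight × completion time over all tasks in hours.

290

SPT (increasing processing time): T2 T3 T4 T1 T5.
T2: finishes 4, weight 6, w·C = 24
T3: finishes 9, weight 1, w·C = 9
T4: finishes 15, weight 4, w·C = 60
T1: finishes 25, weight 5, w·C = 125
T5: finishes 36, weight 2, w·C = 72
Sum = 24+9+60+125+72 = 290.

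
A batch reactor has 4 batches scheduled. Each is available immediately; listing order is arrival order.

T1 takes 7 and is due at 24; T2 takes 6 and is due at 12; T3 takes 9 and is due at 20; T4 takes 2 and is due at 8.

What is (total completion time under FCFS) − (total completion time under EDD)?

15

FIFO (arrival order): T1 T2 T3 T4.
T1: 0→7
T2: 7→13
T3: 13→22
T4: 22→24
Sum = 7+13+22+24 = 66.
EDD (increasing due date): T4 T2 T3 T1.
T4: 0→2
T2: 2→8
T3: 8→17
T1: 17→24
Sum = 2+8+17+24 = 51.
Difference = 66 − 51 = 15.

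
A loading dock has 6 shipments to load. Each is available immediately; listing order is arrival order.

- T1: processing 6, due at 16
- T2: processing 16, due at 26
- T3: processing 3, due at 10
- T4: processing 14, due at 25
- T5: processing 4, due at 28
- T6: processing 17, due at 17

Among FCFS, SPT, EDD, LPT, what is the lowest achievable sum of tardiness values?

FIFO (arrival order): T1 T2 T3 T4 T5 T6.
T1: 0→6, due 16, tardiness 0
T2: 6→22, due 26, tardiness 0
T3: 22→25, due 10, tardiness 15
T4: 25→39, due 25, tardiness 14
T5: 39→43, due 28, tardiness 15
T6: 43→60, due 17, tardiness 43
Sum = 0+0+15+14+15+43 = 87.
SPT (increasing processing time): T3 T5 T1 T4 T2 T6.
T3: 0→3, due 10, tardiness 0
T5: 3→7, due 28, tardiness 0
T1: 7→13, due 16, tardiness 0
T4: 13→27, due 25, tardiness 2
T2: 27→43, due 26, tardiness 17
T6: 43→60, due 17, tardiness 43
Sum = 0+0+0+2+17+43 = 62.
EDD (increasing due date): T3 T1 T6 T4 T2 T5.
T3: 0→3, due 10, tardiness 0
T1: 3→9, due 16, tardiness 0
T6: 9→26, due 17, tardiness 9
T4: 26→40, due 25, tardiness 15
T2: 40→56, due 26, tardiness 30
T5: 56→60, due 28, tardiness 32
Sum = 0+0+9+15+30+32 = 86.
LPT (decreasing processing time): T6 T2 T4 T1 T5 T3.
T6: 0→17, due 17, tardiness 0
T2: 17→33, due 26, tardiness 7
T4: 33→47, due 25, tardiness 22
T1: 47→53, due 16, tardiness 37
T5: 53→57, due 28, tardiness 29
T3: 57→60, due 10, tardiness 50
Sum = 0+7+22+37+29+50 = 145.
FIFO 87, SPT 62, EDD 86, LPT 145 → minimum 62.

62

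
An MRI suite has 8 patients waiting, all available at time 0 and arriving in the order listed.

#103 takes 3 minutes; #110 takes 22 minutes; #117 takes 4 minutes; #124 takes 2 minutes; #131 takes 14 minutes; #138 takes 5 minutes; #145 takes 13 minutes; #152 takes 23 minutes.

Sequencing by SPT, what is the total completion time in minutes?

SPT (increasing processing time): #124 #103 #117 #138 #145 #131 #110 #152.
#124: 0→2
#103: 2→5
#117: 5→9
#138: 9→14
#145: 14→27
#131: 27→41
#110: 41→63
#152: 63→86
Sum = 2+5+9+14+27+41+63+86 = 247.

247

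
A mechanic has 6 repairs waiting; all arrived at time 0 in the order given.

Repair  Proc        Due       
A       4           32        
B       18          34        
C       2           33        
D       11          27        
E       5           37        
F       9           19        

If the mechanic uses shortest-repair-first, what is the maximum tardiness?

15

SPT (increasing processing time): C A E F D B.
C: 0→2, due 33, tardiness 0
A: 2→6, due 32, tardiness 0
E: 6→11, due 37, tardiness 0
F: 11→20, due 19, tardiness 1
D: 20→31, due 27, tardiness 4
B: 31→49, due 34, tardiness 15
Maximum = 15.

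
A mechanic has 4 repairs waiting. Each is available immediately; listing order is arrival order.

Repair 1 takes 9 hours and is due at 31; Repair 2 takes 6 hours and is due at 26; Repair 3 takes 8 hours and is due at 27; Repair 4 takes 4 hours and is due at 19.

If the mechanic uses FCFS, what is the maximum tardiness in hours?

FIFO (arrival order): Repair 1 Repair 2 Repair 3 Repair 4.
Repair 1: 0→9, due 31, tardiness 0
Repair 2: 9→15, due 26, tardiness 0
Repair 3: 15→23, due 27, tardiness 0
Repair 4: 23→27, due 19, tardiness 8
Maximum = 8.

8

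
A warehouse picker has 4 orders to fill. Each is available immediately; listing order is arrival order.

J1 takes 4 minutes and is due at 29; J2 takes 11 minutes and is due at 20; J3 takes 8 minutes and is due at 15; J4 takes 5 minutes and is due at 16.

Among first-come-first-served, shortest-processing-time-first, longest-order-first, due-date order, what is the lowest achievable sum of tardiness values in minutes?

4

FIFO (arrival order): J1 J2 J3 J4.
J1: 0→4, due 29, tardiness 0
J2: 4→15, due 20, tardiness 0
J3: 15→23, due 15, tardiness 8
J4: 23→28, due 16, tardiness 12
Sum = 0+0+8+12 = 20.
SPT (increasing processing time): J1 J4 J3 J2.
J1: 0→4, due 29, tardiness 0
J4: 4→9, due 16, tardiness 0
J3: 9→17, due 15, tardiness 2
J2: 17→28, due 20, tardiness 8
Sum = 0+0+2+8 = 10.
LPT (decreasing processing time): J2 J3 J4 J1.
J2: 0→11, due 20, tardiness 0
J3: 11→19, due 15, tardiness 4
J4: 19→24, due 16, tardiness 8
J1: 24→28, due 29, tardiness 0
Sum = 0+4+8+0 = 12.
EDD (increasing due date): J3 J4 J2 J1.
J3: 0→8, due 15, tardiness 0
J4: 8→13, due 16, tardiness 0
J2: 13→24, due 20, tardiness 4
J1: 24→28, due 29, tardiness 0
Sum = 0+0+4+0 = 4.
FIFO 20, SPT 10, LPT 12, EDD 4 → minimum 4.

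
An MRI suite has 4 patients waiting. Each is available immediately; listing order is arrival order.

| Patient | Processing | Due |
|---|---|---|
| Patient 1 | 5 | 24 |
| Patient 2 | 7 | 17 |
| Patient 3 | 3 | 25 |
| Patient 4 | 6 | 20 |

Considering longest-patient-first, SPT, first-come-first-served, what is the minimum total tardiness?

0

LPT (decreasing processing time): Patient 2 Patient 4 Patient 1 Patient 3.
Patient 2: 0→7, due 17, tardiness 0
Patient 4: 7→13, due 20, tardiness 0
Patient 1: 13→18, due 24, tardiness 0
Patient 3: 18→21, due 25, tardiness 0
Sum = 0+0+0+0 = 0.
SPT (increasing processing time): Patient 3 Patient 1 Patient 4 Patient 2.
Patient 3: 0→3, due 25, tardiness 0
Patient 1: 3→8, due 24, tardiness 0
Patient 4: 8→14, due 20, tardiness 0
Patient 2: 14→21, due 17, tardiness 4
Sum = 0+0+0+4 = 4.
FIFO (arrival order): Patient 1 Patient 2 Patient 3 Patient 4.
Patient 1: 0→5, due 24, tardiness 0
Patient 2: 5→12, due 17, tardiness 0
Patient 3: 12→15, due 25, tardiness 0
Patient 4: 15→21, due 20, tardiness 1
Sum = 0+0+0+1 = 1.
LPT 0, SPT 4, FIFO 1 → minimum 0.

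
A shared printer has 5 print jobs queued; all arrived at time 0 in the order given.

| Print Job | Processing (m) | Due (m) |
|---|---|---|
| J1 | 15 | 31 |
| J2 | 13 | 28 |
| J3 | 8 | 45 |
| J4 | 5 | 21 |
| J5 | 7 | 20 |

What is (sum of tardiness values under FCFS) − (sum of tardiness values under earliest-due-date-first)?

36

FIFO (arrival order): J1 J2 J3 J4 J5.
J1: 0→15, due 31, tardiness 0
J2: 15→28, due 28, tardiness 0
J3: 28→36, due 45, tardiness 0
J4: 36→41, due 21, tardiness 20
J5: 41→48, due 20, tardiness 28
Sum = 0+0+0+20+28 = 48.
EDD (increasing due date): J5 J4 J2 J1 J3.
J5: 0→7, due 20, tardiness 0
J4: 7→12, due 21, tardiness 0
J2: 12→25, due 28, tardiness 0
J1: 25→40, due 31, tardiness 9
J3: 40→48, due 45, tardiness 3
Sum = 0+0+0+9+3 = 12.
Difference = 48 − 12 = 36.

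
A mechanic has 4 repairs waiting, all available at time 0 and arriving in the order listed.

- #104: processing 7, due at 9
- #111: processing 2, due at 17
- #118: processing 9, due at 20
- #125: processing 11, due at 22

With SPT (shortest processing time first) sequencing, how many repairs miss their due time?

1

SPT (increasing processing time): #111 #104 #118 #125.
#111: 0→2, due 17, tardiness 0
#104: 2→9, due 9, tardiness 0
#118: 9→18, due 20, tardiness 0
#125: 18→29, due 22, tardiness 7
Late repairs: 1.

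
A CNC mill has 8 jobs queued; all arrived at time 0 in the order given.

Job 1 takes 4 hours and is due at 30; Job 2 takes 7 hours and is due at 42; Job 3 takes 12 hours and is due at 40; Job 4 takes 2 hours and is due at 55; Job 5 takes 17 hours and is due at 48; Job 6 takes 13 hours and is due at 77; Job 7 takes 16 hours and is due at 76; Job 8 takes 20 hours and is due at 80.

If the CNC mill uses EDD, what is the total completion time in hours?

EDD (increasing due date): Job 1 Job 3 Job 2 Job 5 Job 4 Job 7 Job 6 Job 8.
Job 1: 0→4
Job 3: 4→16
Job 2: 16→23
Job 5: 23→40
Job 4: 40→42
Job 7: 42→58
Job 6: 58→71
Job 8: 71→91
Sum = 4+16+23+40+42+58+71+91 = 345.

345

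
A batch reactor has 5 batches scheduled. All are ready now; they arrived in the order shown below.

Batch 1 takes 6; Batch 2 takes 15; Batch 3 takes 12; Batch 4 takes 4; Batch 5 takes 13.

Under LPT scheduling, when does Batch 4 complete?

LPT (decreasing processing time): Batch 2 Batch 5 Batch 3 Batch 1 Batch 4.
Batch 2: 0→15
Batch 5: 15→28
Batch 3: 28→40
Batch 1: 40→46
Batch 4: 46→50

50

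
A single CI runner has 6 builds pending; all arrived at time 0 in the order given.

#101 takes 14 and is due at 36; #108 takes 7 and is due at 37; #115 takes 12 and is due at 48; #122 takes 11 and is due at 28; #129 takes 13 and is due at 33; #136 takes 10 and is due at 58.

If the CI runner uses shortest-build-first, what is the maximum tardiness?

31

SPT (increasing processing time): #108 #136 #122 #115 #129 #101.
#108: 0→7, due 37, tardiness 0
#136: 7→17, due 58, tardiness 0
#122: 17→28, due 28, tardiness 0
#115: 28→40, due 48, tardiness 0
#129: 40→53, due 33, tardiness 20
#101: 53→67, due 36, tardiness 31
Maximum = 31.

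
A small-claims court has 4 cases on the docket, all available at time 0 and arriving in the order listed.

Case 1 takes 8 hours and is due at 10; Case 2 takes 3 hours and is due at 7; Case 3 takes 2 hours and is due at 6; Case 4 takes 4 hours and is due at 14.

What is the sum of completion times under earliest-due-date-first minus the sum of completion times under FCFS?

-12

EDD (increasing due date): Case 3 Case 2 Case 1 Case 4.
Case 3: 0→2
Case 2: 2→5
Case 1: 5→13
Case 4: 13→17
Sum = 2+5+13+17 = 37.
FIFO (arrival order): Case 1 Case 2 Case 3 Case 4.
Case 1: 0→8
Case 2: 8→11
Case 3: 11→13
Case 4: 13→17
Sum = 8+11+13+17 = 49.
Difference = 37 − 49 = -12.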